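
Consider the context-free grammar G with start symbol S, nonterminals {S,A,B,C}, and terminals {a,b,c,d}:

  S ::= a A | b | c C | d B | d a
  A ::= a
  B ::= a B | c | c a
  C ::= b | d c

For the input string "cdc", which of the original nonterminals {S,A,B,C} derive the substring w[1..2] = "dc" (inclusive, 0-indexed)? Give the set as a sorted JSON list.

CNF form of G:
  S -> T0 A | T1 C | T2 B | T2 T0 | b
  A -> a
  B -> T0 B | T1 T0 | c
  C -> T2 T1 | b
  T0 -> a
  T1 -> c
  T2 -> d

Fill CYK table bottom-up, restricted to cells inside w[1..2]:
  cell(1,1) d: {T2}  orig:{}
  cell(2,2) c: {B,T1}  orig:{B}
  cell(1,2) dc: {C,S}

Original NTs in T[1,2] deriving "dc": ["C", "S"]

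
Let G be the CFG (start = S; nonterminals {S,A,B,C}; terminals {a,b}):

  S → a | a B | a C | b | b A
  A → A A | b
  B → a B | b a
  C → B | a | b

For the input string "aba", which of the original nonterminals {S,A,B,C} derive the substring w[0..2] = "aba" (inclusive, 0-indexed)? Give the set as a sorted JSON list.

CNF form of G:
  S -> T0 B | T0 C | T1 A | a | b
  A -> A A | b
  B -> T0 B | T1 T0
  C -> T0 B | T1 T0 | a | b
  T0 -> a
  T1 -> b

CYK fill — only the sub-triangle for w[0..2]:
  T[0,0] 'a' = {C,S,T0}  orig:{C,S}
  T[1,1] 'b' = {A,C,S,T1}  orig:{A,C,S}
  T[2,2] 'a' = {C,S,T0}  orig:{C,S}
  T[0,1] 'ab' = {S}
  T[1,2] 'ba' = {B,C}
  T[0,2] 'aba' = {B,C,S}

Original NTs in T[0,2] deriving "aba": ["B", "C", "S"]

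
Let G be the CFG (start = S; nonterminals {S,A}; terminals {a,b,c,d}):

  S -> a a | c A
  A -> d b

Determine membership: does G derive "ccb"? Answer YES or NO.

CNF form of G:
  S -> T2 T2 | T3 A
  A -> T0 T1
  T0 -> d
  T1 -> b
  T2 -> a
  T3 -> c

CYK table (by increasing span):
  cell(0,0) c: {T3}  orig:{}
  cell(1,1) c: {T3}  orig:{}
  cell(2,2) b: {T1}  orig:{}
  cell(0,1) cc: ∅
  cell(1,2) cb: ∅
  cell(0,2) ccb: ∅

S ∉ T[0,2] ⇒ NO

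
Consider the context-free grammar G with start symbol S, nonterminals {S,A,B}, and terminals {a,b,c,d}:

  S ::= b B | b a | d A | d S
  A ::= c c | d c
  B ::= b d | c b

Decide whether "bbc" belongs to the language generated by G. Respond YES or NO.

CNF form of G:
  S -> T1 A | T1 S | T2 B | T2 T3
  A -> T0 T0 | T1 T0
  B -> T0 T2 | T2 T1
  T0 -> c
  T1 -> d
  T2 -> b
  T3 -> a

CYK fill:
  T[0,0] 'b' = {T2}  orig:{}
  T[1,1] 'b' = {T2}  orig:{}
  T[2,2] 'c' = {T0}  orig:{}
  T[0,1] 'bb' = ∅
  T[1,2] 'bc' = ∅
  T[0,2] 'bbc' = ∅

S ∉ T[0,2] ⇒ NO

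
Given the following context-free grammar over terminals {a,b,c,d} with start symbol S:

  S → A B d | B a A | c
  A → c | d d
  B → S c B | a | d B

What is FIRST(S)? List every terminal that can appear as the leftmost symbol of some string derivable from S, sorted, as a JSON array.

Compute FIRST by fixpoint:
pass 1:
  A via A→c: +{c}
  A via A→d d: +{d}
  B via B→a: +{a}
  B via B→d B: +{d}
  S via S→A B d: +{c,d}
  S via S→B a A: +{a}
  S: {a,c,d}  A: {c,d}  B: {a,d}
pass 2:
  B via B→S c B: +{c}
  S: {a,c,d}  A: {c,d}  B: {a,c,d}
pass 3: (stable)
  S: {a,c,d}  A: {c,d}  B: {a,c,d}

FIRST(S) = ["a", "c", "d"]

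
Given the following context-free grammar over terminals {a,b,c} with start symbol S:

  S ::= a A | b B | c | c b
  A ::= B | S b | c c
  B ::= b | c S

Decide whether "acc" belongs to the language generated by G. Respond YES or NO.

CNF form of G:
  S -> T0 B | T1 T0 | T2 A | c
  A -> S T0 | T1 S | T1 T1 | b
  B -> T1 S | b
  T0 -> b
  T1 -> c
  T2 -> a

CYK fill:
  [0..0]={T2}  "a"  orig:{}
  [1..1]={S,T1}  "c"  orig:{S}
  [2..2]={S,T1}  "c"  orig:{S}
  [0..1]=∅  "ac"
  [1..2]={A,B}  "cc"
  [0..2]={S}  "acc"

S ∈ T[0,2] ⇒ YES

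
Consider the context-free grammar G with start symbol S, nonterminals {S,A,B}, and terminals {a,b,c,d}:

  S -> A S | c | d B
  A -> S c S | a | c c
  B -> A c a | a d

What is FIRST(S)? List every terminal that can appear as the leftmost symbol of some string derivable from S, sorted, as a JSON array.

FIRST sets, iterate to fixpoint:
round 1:
  A via A→a: +{a}
  A via A→c c: +{c}
  B via B→A c a: +{a,c}
  S via S→A S: +{a,c}
  S via S→d B: +{d}
  FIRST[S]={a,c,d}  FIRST[A]={a,c}  FIRST[B]={a,c}
round 2:
  A via A→S c S: +{d}
  B via B→A c a: +{d}
  FIRST[S]={a,c,d}  FIRST[A]={a,c,d}  FIRST[B]={a,c,d}
round 3: (no change)
  FIRST[S]={a,c,d}  FIRST[A]={a,c,d}  FIRST[B]={a,c,d}

FIRST(S) = ["a", "c", "d"]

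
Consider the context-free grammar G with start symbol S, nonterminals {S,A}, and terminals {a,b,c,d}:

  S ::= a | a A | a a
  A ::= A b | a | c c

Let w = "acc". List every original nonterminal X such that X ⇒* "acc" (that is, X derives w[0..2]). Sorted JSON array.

Convert to CNF:
  S -> T2 A | T2 T2 | a
  A -> A T0 | T1 T1 | a
  T0 -> b
  T1 -> c
  T2 -> a

CYK table (by increasing span), restricted to cells inside w[0..2]:
  cell(0,0) a: {A,S,T2}  orig:{A,S}
  cell(1,1) c: {T1}  orig:{}
  cell(2,2) c: {T1}  orig:{}
  cell(0,1) ac: ∅
  cell(1,2) cc: {A}
  cell(0,2) acc: {S}

Original NTs in T[0,2] deriving "acc": ["S"]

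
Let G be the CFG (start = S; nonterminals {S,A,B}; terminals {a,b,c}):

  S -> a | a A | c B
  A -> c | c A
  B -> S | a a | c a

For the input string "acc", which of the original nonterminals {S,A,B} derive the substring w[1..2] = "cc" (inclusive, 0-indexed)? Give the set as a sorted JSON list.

CNF form of G:
  S -> T0 B | T1 A | a
  A -> T0 A | c
  B -> T0 B | T0 T1 | T1 A | T1 T1 | a
  T0 -> c
  T1 -> a

Fill CYK table bottom-up, restricted to cells inside w[1..2]:
  T[1,1] 'c' = {A,T0}  orig:{A}
  T[2,2] 'c' = {A,T0}  orig:{A}
  T[1,2] 'cc' = {A}

Original NTs in T[1,2] deriving "cc": ["A"]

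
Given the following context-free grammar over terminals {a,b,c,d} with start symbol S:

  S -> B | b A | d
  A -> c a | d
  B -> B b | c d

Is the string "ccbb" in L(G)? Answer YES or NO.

CNF form of G:
  S -> B T2 | T0 T3 | T2 A | d
  A -> T0 T1 | d
  B -> B T2 | T0 T3
  T0 -> c
  T1 -> a
  T2 -> b
  T3 -> d

CYK fill:
  T[0,0] 'c' = {T0}  orig:{}
  T[1,1] 'c' = {T0}  orig:{}
  T[2,2] 'b' = {T2}  orig:{}
  T[3,3] 'b' = {T2}  orig:{}
  T[0,1] 'cc' = ∅
  T[1,2] 'cb' = ∅
  T[2,3] 'bb' = ∅
  T[0,2] 'ccb' = ∅
  T[1,3] 'cbb' = ∅
  T[0,3] 'ccbb' = ∅

S ∉ T[0,3] ⇒ NO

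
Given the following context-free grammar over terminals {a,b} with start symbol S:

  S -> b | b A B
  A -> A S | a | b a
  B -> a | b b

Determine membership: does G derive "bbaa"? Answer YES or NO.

Convert to CNF:
  S -> T0 X2 | b
  A -> A S | T0 T1 | a
  B -> T0 T0 | a
  T0 -> b
  T1 -> a
  X2 -> A B

CYK table (by increasing span):
  [0..0]={S,T0}  "b"  orig:{S}
  [1..1]={S,T0}  "b"  orig:{S}
  [2..2]={A,B,T1}  "a"  orig:{A,B}
  [3..3]={A,B,T1}  "a"  orig:{A,B}
  [0..1]={B}  "bb"
  [1..2]={A}  "ba"
  [2..3]={X2}  "aa"  orig:{}
  [0..2]=∅  "bba"
  [1..3]={S,X2}  "baa"  orig:{S}
  [0..3]={S}  "bbaa"

S ∈ T[0,3] ⇒ YES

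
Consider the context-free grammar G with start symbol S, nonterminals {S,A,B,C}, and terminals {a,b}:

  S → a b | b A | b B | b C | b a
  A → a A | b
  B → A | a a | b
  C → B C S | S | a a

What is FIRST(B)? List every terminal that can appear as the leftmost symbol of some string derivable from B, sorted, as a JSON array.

Compute FIRST by fixpoint:
iter 1:
  A via A→a A: +{a}
  A via A→b: +{b}
  B via B→A: +{a,b}
  C via C→B C S: +{a,b}
  S via S→a b: +{a}
  S via S→b A: +{b}
  FIRST[S]={a,b}  FIRST[A]={a,b}  FIRST[B]={a,b}  FIRST[C]={a,b}
iter 2: — fixpoint
  FIRST[S]={a,b}  FIRST[A]={a,b}  FIRST[B]={a,b}  FIRST[C]={a,b}

FIRST(B) = ["a", "b"]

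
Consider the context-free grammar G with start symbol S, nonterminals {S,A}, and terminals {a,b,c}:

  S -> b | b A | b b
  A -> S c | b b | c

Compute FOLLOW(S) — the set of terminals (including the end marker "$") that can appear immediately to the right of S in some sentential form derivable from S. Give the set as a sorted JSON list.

FIRST iteration:
iter 1:
  A via A→b b: +{b}
  A via A→c: +{c}
  S via S→b: +{b}
  S: {b}  A: {b,c}
iter 2: (stable)
  S: {b}  A: {b,c}

FOLLOW sets:
FOLLOW(S) := {$}
round 1:
  A→S c: FOLLOW(S) ⊇ FIRST(c) = {c}; new: +{c}
  S→b A: FOLLOW(A) ⊇ FOLLOW(S) ⊇ {$,c}; new: +{$,c}
  S: {$,c}  A: {$,c}
round 2: — fixpoint
  S: {$,c}  A: {$,c}

FOLLOW(S) = ["$", "c"]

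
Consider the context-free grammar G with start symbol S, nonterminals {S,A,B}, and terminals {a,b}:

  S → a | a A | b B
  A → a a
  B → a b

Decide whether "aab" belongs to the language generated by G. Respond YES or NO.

CNF form of G:
  S -> T0 A | T1 B | a
  A -> T0 T0
  B -> T0 T1
  T0 -> a
  T1 -> b

CYK table (by increasing span):
  [0..0]={S,T0}  "a"  orig:{S}
  [1..1]={S,T0}  "a"  orig:{S}
  [2..2]={T1}  "b"  orig:{}
  [0..1]={A}  "aa"
  [1..2]={B}  "ab"
  [0..2]=∅  "aab"

S ∉ T[0,2] ⇒ NO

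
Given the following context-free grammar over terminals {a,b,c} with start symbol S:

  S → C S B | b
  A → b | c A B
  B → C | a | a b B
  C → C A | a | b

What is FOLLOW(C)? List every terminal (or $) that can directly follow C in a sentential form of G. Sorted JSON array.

FIRST iteration:
iter 1:
  A via A→b: +{b}
  A via A→c A B: +{c}
  B via B→a: +{a}
  C via C→a: +{a}
  C via C→b: +{b}
  S via S→C S B: +{a,b}
  S: {a,b}  A: {b,c}  B: {a}  C: {a,b}
iter 2:
  B via B→C: +{b}
  S: {a,b}  A: {b,c}  B: {a,b}  C: {a,b}
iter 3: — fixpoint
  S: {a,b}  A: {b,c}  B: {a,b}  C: {a,b}

FOLLOW sets:
initialize: $ ∈ FOLLOW(S)
pass 1:
  A→c A B: FOLLOW(A) ⊇ FIRST(B) = {a,b}; new: +{a,b}
  A→c A B: FOLLOW(B) ⊇ FOLLOW(A) ⊇ {a,b}; new: +{a,b}
  B→C: FOLLOW(C) ⊇ FOLLOW(B) ⊇ {a,b}; new: +{a,b}
  C→C A: FOLLOW(C) ⊇ FIRST(A) = {b,c}; new: +{c}
  C→C A: FOLLOW(A) ⊇ FOLLOW(C) ⊇ {a,b,c}; new: +{c}
  S→C S B: FOLLOW(S) ⊇ FIRST(B) = {a,b}; new: +{a,b}
  S→C S B: FOLLOW(B) ⊇ FOLLOW(S) ⊇ {$,a,b}; new: +{$}
  S: {$,a,b}  A: {a,b,c}  B: {$,a,b}  C: {a,b,c}
pass 2:
  A→c A B: FOLLOW(B) ⊇ FOLLOW(A) ⊇ {a,b,c}; new: +{c}
  B→C: FOLLOW(C) ⊇ FOLLOW(B) ⊇ {$,a,b,c}; new: +{$}
  C→C A: FOLLOW(A) ⊇ FOLLOW(C) ⊇ {$,a,b,c}; new: +{$}
  S: {$,a,b}  A: {$,a,b,c}  B: {$,a,b,c}  C: {$,a,b,c}
pass 3: (stable)
  S: {$,a,b}  A: {$,a,b,c}  B: {$,a,b,c}  C: {$,a,b,c}

FOLLOW(C) = ["$", "a", "b", "c"]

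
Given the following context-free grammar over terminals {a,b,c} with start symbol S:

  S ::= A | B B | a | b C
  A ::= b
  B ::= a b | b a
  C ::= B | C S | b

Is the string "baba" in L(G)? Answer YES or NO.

CNF form of G:
  S -> B B | T1 C | a | b
  A -> b
  B -> T0 T1 | T1 T0
  C -> C S | T0 T1 | T1 T0 | b
  T0 -> a
  T1 -> b

CYK fill:
  [0..0]={A,C,S,T1}  "b"  orig:{A,C,S}
  [1..1]={S,T0}  "a"  orig:{S}
  [2..2]={A,C,S,T1}  "b"  orig:{A,C,S}
  [3..3]={S,T0}  "a"  orig:{S}
  [0..1]={B,C}  "ba"
  [1..2]={B,C}  "ab"
  [2..3]={B,C}  "ba"
  [0..2]={C,S}  "bab"
  [1..3]={C}  "aba"
  [0..3]={C,S}  "baba"

S ∈ T[0,3] ⇒ YES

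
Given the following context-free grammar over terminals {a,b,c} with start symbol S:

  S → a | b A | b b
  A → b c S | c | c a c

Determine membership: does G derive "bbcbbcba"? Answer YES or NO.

CNF form of G:
  S -> T0 A | T0 T0 | a
  A -> T0 X3 | T1 X4 | c
  T0 -> b
  T1 -> c
  T2 -> a
  X3 -> T1 S
  X4 -> T2 T1

CYK table (by increasing span):
  cell(0,0) b: {T0}  orig:{}
  cell(1,1) b: {T0}  orig:{}
  cell(2,2) c: {A,T1}  orig:{A}
  cell(3,3) b: {T0}  orig:{}
  cell(4,4) b: {T0}  orig:{}
  cell(5,5) c: {A,T1}  orig:{A}
  cell(6,6) b: {T0}  orig:{}
  cell(7,7) a: {S,T2}  orig:{S}
  cell(0,1) bb: {S}
  cell(1,2) bc: {S}
  cell(2,3) cb: ∅
  cell(3,4) bb: {S}
  cell(4,5) bc: {S}
  cell(5,6) cb: ∅
  cell(6,7) ba: ∅
  cell(0,2) bbc: ∅
  cell(1,3) bcb: ∅
  cell(2,4) cbb: {X3}  orig:{}
  cell(3,5) bbc: ∅
  cell(4,6) bcb: ∅
  cell(5,7) cba: ∅
  cell(0,3) bbcb: ∅
  cell(1,4) bcbb: {A}
  cell(2,5) cbbc: ∅
  cell(3,6) bbcb: ∅
  cell(4,7) bcba: ∅
  cell(0,4) bbcbb: {S}
  cell(1,5) bcbbc: ∅
  cell(2,6) cbbcb: ∅
  cell(3,7) bbcba: ∅
  cell(0,5) bbcbbc: ∅
  cell(1,6) bcbbcb: ∅
  cell(2,7) cbbcba: ∅
  cell(0,6) bbcbbcb: ∅
  cell(1,7) bcbbcba: ∅
  cell(0,7) bbcbbcba: ∅

S ∉ T[0,7] ⇒ NO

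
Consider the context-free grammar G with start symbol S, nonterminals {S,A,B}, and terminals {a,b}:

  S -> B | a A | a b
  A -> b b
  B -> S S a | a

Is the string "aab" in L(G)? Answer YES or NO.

Convert to CNF:
  S -> S X3 | T1 A | T1 T0 | a
  A -> T0 T0
  B -> S X2 | a
  T0 -> b
  T1 -> a
  X2 -> S T1
  X3 -> S T1

CYK fill:
  cell(0,0) a: {B,S,T1}  orig:{B,S}
  cell(1,1) a: {B,S,T1}  orig:{B,S}
  cell(2,2) b: {T0}  orig:{}
  cell(0,1) aa: {X2,X3}  orig:{}
  cell(1,2) ab: {S}
  cell(0,2) aab: ∅

S ∉ T[0,2] ⇒ NO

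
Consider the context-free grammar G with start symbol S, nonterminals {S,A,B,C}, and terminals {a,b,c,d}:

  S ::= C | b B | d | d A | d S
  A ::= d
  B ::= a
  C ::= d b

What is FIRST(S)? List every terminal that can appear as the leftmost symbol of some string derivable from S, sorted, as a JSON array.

Compute FIRST by fixpoint:
round 1:
  A via A→d: +{d}
  B via B→a: +{a}
  C via C→d b: +{d}
  S via S→C: +{d}
  S via S→b B: +{b}
  FIRST(S)={b,d}  FIRST(A)={d}  FIRST(B)={a}  FIRST(C)={d}
round 2: (stable)
  FIRST(S)={b,d}  FIRST(A)={d}  FIRST(B)={a}  FIRST(C)={d}

FIRST(S) = ["b", "d"]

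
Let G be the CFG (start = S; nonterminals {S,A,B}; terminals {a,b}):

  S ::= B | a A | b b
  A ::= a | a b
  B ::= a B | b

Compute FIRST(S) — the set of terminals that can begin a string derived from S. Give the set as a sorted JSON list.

FIRST iteration:
[1]
  A via A→a: +{a}
  B via B→a B: +{a}
  B via B→b: +{b}
  S via S→B: +{a,b}
  S: {a,b}  A: {a}  B: {a,b}
[2] — fixpoint
  S: {a,b}  A: {a}  B: {a,b}

FIRST(S) = ["a", "b"]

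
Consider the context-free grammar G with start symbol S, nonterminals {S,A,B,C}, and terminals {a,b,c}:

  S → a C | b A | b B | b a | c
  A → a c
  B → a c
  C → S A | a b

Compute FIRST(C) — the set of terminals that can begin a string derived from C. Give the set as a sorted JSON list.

Compute FIRST by fixpoint:
pass 1:
  A via A→a c: +{a}
  B via B→a c: +{a}
  C via C→a b: +{a}
  S via S→a C: +{a}
  S via S→b A: +{b}
  S via S→c: +{c}
  S: {a,b,c}  A: {a}  B: {a}  C: {a}
pass 2:
  C via C→S A: +{b,c}
  S: {a,b,c}  A: {a}  B: {a}  C: {a,b,c}
pass 3: (stable)
  S: {a,b,c}  A: {a}  B: {a}  C: {a,b,c}

FIRST(C) = ["a", "b", "c"]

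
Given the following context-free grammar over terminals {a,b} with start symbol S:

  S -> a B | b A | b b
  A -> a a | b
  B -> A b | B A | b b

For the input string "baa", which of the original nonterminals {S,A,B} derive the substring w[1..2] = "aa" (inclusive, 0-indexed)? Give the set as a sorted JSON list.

Convert to CNF:
  S -> T0 B | T1 A | T1 T1
  A -> T0 T0 | b
  B -> A T1 | B A | T1 T1
  T0 -> a
  T1 -> b

CYK fill — only the sub-triangle for w[1..2]:
  [1..1]={T0}  "a"  orig:{}
  [2..2]={T0}  "a"  orig:{}
  [1..2]={A}  "aa"

Original NTs in T[1,2] deriving "aa": ["A"]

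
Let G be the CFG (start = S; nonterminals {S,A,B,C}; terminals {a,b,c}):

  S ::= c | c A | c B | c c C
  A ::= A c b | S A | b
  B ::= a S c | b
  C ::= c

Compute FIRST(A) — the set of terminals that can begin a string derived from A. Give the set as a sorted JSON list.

FIRST iteration:
round 1:
  A via A→b: +{b}
  B via B→a S c: +{a}
  B via B→b: +{b}
  C via C→c: +{c}
  S via S→c: +{c}
  FIRST[S]={c}  FIRST[A]={b}  FIRST[B]={a,b}  FIRST[C]={c}
round 2:
  A via A→S A: +{c}
  FIRST[S]={c}  FIRST[A]={b,c}  FIRST[B]={a,b}  FIRST[C]={c}
round 3: — fixpoint
  FIRST[S]={c}  FIRST[A]={b,c}  FIRST[B]={a,b}  FIRST[C]={c}

FIRST(A) = ["b", "c"]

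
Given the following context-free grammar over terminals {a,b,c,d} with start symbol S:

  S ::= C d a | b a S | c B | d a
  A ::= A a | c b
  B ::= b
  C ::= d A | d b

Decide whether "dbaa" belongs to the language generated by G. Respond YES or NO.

Convert to CNF:
  S -> C X4 | T1 B | T2 X5 | T3 T0
  A -> A T0 | T1 T2
  B -> b
  C -> T3 A | T3 T2
  T0 -> a
  T1 -> c
  T2 -> b
  T3 -> d
  X4 -> T3 T0
  X5 -> T0 S

CYK table (by increasing span):
  T[0,0] 'd' = {T3}  orig:{}
  T[1,1] 'b' = {B,T2}  orig:{B}
  T[2,2] 'a' = {T0}  orig:{}
  T[3,3] 'a' = {T0}  orig:{}
  T[0,1] 'db' = {C}
  T[1,2] 'ba' = ∅
  T[2,3] 'aa' = ∅
  T[0,2] 'dba' = ∅
  T[1,3] 'baa' = ∅
  T[0,3] 'dbaa' = ∅

S ∉ T[0,3] ⇒ NO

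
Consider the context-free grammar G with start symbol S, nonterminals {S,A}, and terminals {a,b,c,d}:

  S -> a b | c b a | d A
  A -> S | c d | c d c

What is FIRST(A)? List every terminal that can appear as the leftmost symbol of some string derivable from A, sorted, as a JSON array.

FIRST iteration:
[1]
  A via A→c d: +{c}
  S via S→a b: +{a}
  S via S→c b a: +{c}
  S via S→d A: +{d}
  S: {a,c,d}  A: {c}
[2]
  A via A→S: +{a,d}
  S: {a,c,d}  A: {a,c,d}
[3] done
  S: {a,c,d}  A: {a,c,d}

FIRST(A) = ["a", "c", "d"]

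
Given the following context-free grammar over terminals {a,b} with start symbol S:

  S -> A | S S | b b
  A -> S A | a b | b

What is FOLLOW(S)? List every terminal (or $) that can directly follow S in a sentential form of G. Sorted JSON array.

FIRST sets, iterate to fixpoint:
[1]
  A via A→a b: +{a}
  A via A→b: +{b}
  S via S→A: +{a,b}
  FIRST[S]={a,b}  FIRST[A]={a,b}
[2] done
  FIRST[S]={a,b}  FIRST[A]={a,b}

FOLLOW sets:
initialize: $ ∈ FOLLOW(S)
iter 1:
  A→S A: FOLLOW(S) ⊇ FIRST(A) = {a,b}; new: +{a,b}
  S→A: FOLLOW(A) ⊇ FOLLOW(S) ⊇ {$,a,b}; new: +{$,a,b}
  FOLLOW[S]={$,a,b}  FOLLOW[A]={$,a,b}
iter 2: done
  FOLLOW[S]={$,a,b}  FOLLOW[A]={$,a,b}

FOLLOW(S) = ["$", "a", "b"]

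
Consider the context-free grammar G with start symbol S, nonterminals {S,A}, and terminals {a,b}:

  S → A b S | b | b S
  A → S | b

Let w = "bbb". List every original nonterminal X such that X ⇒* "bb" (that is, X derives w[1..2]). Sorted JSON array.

CNF form of G:
  S -> A X2 | T0 S | b
  A -> A X1 | T0 S | b
  T0 -> b
  X1 -> T0 S
  X2 -> T0 S

CYK fill, restricted to cells inside w[1..2]:
  [1..1]={A,S,T0}  "b"  orig:{A,S}
  [2..2]={A,S,T0}  "b"  orig:{A,S}
  [1..2]={A,S,X1,X2}  "bb"  orig:{A,S}

Original NTs in T[1,2] deriving "bb": ["A", "S"]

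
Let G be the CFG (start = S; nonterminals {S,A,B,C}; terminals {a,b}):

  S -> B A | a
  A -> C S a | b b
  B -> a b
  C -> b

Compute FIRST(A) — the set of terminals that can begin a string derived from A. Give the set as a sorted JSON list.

FIRST sets, iterate to fixpoint:
iter 1:
  A via A→b b: +{b}
  B via B→a b: +{a}
  C via C→b: +{b}
  S via S→B A: +{a}
  FIRST[S]={a}  FIRST[A]={b}  FIRST[B]={a}  FIRST[C]={b}
iter 2: (no change)
  FIRST[S]={a}  FIRST[A]={b}  FIRST[B]={a}  FIRST[C]={b}

FIRST(A) = ["b"]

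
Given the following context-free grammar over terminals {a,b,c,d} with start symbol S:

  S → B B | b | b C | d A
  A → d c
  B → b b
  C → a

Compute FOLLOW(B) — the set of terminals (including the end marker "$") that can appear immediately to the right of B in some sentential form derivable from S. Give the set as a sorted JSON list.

FIRST sets, iterate to fixpoint:
[1]
  A via A→d c: +{d}
  B via B→b b: +{b}
  C via C→a: +{a}
  S via S→B B: +{b}
  S via S→d A: +{d}
  FIRST(S)={b,d}  FIRST(A)={d}  FIRST(B)={b}  FIRST(C)={a}
[2] (stable)
  FIRST(S)={b,d}  FIRST(A)={d}  FIRST(B)={b}  FIRST(C)={a}

FOLLOW iteration:
FOLLOW(S) := {$}
iter 1:
  S→B B: FOLLOW(B) ⊇ FIRST(B) = {b}; new: +{b}
  S→B B: FOLLOW(B) ⊇ FOLLOW(S) ⊇ {$}; new: +{$}
  S→b C: FOLLOW(C) ⊇ FOLLOW(S) ⊇ {$}; new: +{$}
  S→d A: FOLLOW(A) ⊇ FOLLOW(S) ⊇ {$}; new: +{$}
  FOLLOW[S]={$}  FOLLOW[A]={$}  FOLLOW[B]={$,b}  FOLLOW[C]={$}
iter 2: (no change)
  FOLLOW[S]={$}  FOLLOW[A]={$}  FOLLOW[B]={$,b}  FOLLOW[C]={$}

FOLLOW(B) = ["$", "b"]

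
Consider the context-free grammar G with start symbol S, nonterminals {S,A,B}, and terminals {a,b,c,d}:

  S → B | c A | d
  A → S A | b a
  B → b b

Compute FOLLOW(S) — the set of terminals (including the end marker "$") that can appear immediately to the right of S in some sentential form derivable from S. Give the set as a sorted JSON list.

FIRST iteration:
pass 1:
  A via A→b a: +{b}
  B via B→b b: +{b}
  S via S→B: +{b}
  S via S→c A: +{c}
  S via S→d: +{d}
  S: {b,c,d}  A: {b}  B: {b}
pass 2:
  A via A→S A: +{c,d}
  S: {b,c,d}  A: {b,c,d}  B: {b}
pass 3: (stable)
  S: {b,c,d}  A: {b,c,d}  B: {b}

FOLLOW iteration:
initialize: $ ∈ FOLLOW(S)
pass 1:
  A→S A: FOLLOW(S) ⊇ FIRST(A) = {b,c,d}; new: +{b,c,d}
  S→B: FOLLOW(B) ⊇ FOLLOW(S) ⊇ {$,b,c,d}; new: +{$,b,c,d}
  S→c A: FOLLOW(A) ⊇ FOLLOW(S) ⊇ {$,b,c,d}; new: +{$,b,c,d}
  S: {$,b,c,d}  A: {$,b,c,d}  B: {$,b,c,d}
pass 2: — fixpoint
  S: {$,b,c,d}  A: {$,b,c,d}  B: {$,b,c,d}

FOLLOW(S) = ["$", "b", "c", "d"]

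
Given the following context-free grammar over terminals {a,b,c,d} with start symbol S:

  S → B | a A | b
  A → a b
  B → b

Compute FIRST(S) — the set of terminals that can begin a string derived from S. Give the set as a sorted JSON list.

FIRST iteration:
round 1:
  A via A→a b: +{a}
  B via B→b: +{b}
  S via S→B: +{b}
  S via S→a A: +{a}
  FIRST[S]={a,b}  FIRST[A]={a}  FIRST[B]={b}
round 2: (stable)
  FIRST[S]={a,b}  FIRST[A]={a}  FIRST[B]={b}

FIRST(S) = ["a", "b"]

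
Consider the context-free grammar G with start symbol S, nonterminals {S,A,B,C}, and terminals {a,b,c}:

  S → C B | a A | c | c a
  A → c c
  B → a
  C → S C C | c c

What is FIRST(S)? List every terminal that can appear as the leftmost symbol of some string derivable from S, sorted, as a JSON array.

Compute FIRST by fixpoint:
round 1:
  A via A→c c: +{c}
  B via B→a: +{a}
  C via C→c c: +{c}
  S via S→C B: +{c}
  S via S→a A: +{a}
  S: {a,c}  A: {c}  B: {a}  C: {c}
round 2:
  C via C→S C C: +{a}
  S: {a,c}  A: {c}  B: {a}  C: {a,c}
round 3: — fixpoint
  S: {a,c}  A: {c}  B: {a}  C: {a,c}

FIRST(S) = ["a", "c"]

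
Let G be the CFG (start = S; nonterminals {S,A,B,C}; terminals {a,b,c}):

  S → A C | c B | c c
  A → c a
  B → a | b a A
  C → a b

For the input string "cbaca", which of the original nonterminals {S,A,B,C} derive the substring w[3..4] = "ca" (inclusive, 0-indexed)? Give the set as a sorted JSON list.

Convert to CNF:
  S -> A C | T0 B | T0 T0
  A -> T0 T1
  B -> T2 X3 | a
  C -> T1 T2
  T0 -> c
  T1 -> a
  T2 -> b
  X3 -> T1 A

Fill CYK table bottom-up (cells [i..j] with 3 ≤ i ≤ j ≤ 4 only):
  [3..3]={T0}  "c"  orig:{}
  [4..4]={B,T1}  "a"  orig:{B}
  [3..4]={A,S}  "ca"

Original NTs in T[3,4] deriving "ca": ["A", "S"]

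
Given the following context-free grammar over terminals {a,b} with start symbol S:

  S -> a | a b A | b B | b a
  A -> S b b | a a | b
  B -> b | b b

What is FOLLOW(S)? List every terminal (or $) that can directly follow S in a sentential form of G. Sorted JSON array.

FIRST iteration:
round 1:
  A via A→a a: +{a}
  A via A→b: +{b}
  B via B→b: +{b}
  S via S→a: +{a}
  S via S→b B: +{b}
  FIRST[S]={a,b}  FIRST[A]={a,b}  FIRST[B]={b}
round 2: — fixpoint
  FIRST[S]={a,b}  FIRST[A]={a,b}  FIRST[B]={b}

FOLLOW iteration:
initialize: $ ∈ FOLLOW(S)
round 1:
  A→S b b: FOLLOW(S) ⊇ FIRST(b) = {b}; new: +{b}
  S→a b A: FOLLOW(A) ⊇ FOLLOW(S) ⊇ {$,b}; new: +{$,b}
  S→b B: FOLLOW(B) ⊇ FOLLOW(S) ⊇ {$,b}; new: +{$,b}
  FOLLOW(S)={$,b}  FOLLOW(A)={$,b}  FOLLOW(B)={$,b}
round 2: (no change)
  FOLLOW(S)={$,b}  FOLLOW(A)={$,b}  FOLLOW(B)={$,b}

FOLLOW(S) = ["$", "b"]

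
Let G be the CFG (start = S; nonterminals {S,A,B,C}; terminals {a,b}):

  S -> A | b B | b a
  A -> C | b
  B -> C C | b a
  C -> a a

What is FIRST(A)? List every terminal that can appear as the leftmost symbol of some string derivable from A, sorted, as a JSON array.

Compute FIRST by fixpoint:
iter 1:
  A via A→b: +{b}
  B via B→b a: +{b}
  C via C→a a: +{a}
  S via S→A: +{b}
  FIRST[S]={b}  FIRST[A]={b}  FIRST[B]={b}  FIRST[C]={a}
iter 2:
  A via A→C: +{a}
  B via B→C C: +{a}
  S via S→A: +{a}
  FIRST[S]={a,b}  FIRST[A]={a,b}  FIRST[B]={a,b}  FIRST[C]={a}
iter 3: (no change)
  FIRST[S]={a,b}  FIRST[A]={a,b}  FIRST[B]={a,b}  FIRST[C]={a}

FIRST(A) = ["a", "b"]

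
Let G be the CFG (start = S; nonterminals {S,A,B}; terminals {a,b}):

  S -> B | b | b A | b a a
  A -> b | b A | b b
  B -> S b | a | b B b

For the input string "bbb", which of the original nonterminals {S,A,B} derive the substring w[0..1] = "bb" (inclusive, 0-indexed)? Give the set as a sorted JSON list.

Convert to CNF:
  S -> S T0 | T0 A | T0 X3 | T0 X4 | a | b
  A -> T0 A | T0 T0 | b
  B -> S T0 | T0 X2 | a
  T0 -> b
  T1 -> a
  X2 -> B T0
  X3 -> B T0
  X4 -> T1 T1

CYK table (by increasing span), restricted to cells inside w[0..1]:
  [0..0]={A,S,T0}  "b"  orig:{A,S}
  [1..1]={A,S,T0}  "b"  orig:{A,S}
  [0..1]={A,B,S}  "bb"

Original NTs in T[0,1] deriving "bb": ["A", "B", "S"]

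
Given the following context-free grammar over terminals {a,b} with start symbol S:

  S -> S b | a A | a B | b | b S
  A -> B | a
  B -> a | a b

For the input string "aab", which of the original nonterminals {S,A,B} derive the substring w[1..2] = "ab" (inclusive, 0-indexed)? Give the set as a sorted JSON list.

Convert to CNF:
  S -> S T1 | T0 A | T0 B | T1 S | b
  A -> T0 T1 | a
  B -> T0 T1 | a
  T0 -> a
  T1 -> b

CYK table (by increasing span), restricted to cells inside w[1..2]:
  [1..1]={A,B,T0}  "a"  orig:{A,B}
  [2..2]={S,T1}  "b"  orig:{S}
  [1..2]={A,B}  "ab"

Original NTs in T[1,2] deriving "ab": ["A", "B"]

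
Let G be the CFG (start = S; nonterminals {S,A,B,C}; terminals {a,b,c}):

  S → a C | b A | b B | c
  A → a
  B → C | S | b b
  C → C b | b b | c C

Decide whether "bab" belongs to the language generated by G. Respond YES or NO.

Convert to CNF:
  S -> T0 A | T0 B | T1 C | c
  A -> a
  B -> C T0 | T0 A | T0 B | T0 T0 | T1 C | T2 C | c
  C -> C T0 | T0 T0 | T2 C
  T0 -> b
  T1 -> a
  T2 -> c

CYK fill:
  T[0,0] 'b' = {T0}  orig:{}
  T[1,1] 'a' = {A,T1}  orig:{A}
  T[2,2] 'b' = {T0}  orig:{}
  T[0,1] 'ba' = {B,S}
  T[1,2] 'ab' = ∅
  T[0,2] 'bab' = ∅

S ∉ T[0,2] ⇒ NO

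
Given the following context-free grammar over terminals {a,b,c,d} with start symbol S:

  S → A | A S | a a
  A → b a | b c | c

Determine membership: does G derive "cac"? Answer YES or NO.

CNF form of G:
  S -> A S | T0 T1 | T0 T2 | T1 T1 | c
  A -> T0 T1 | T0 T2 | c
  T0 -> b
  T1 -> a
  T2 -> c

CYK table (by increasing span):
  T[0,0] 'c' = {A,S,T2}  orig:{A,S}
  T[1,1] 'a' = {T1}  orig:{}
  T[2,2] 'c' = {A,S,T2}  orig:{A,S}
  T[0,1] 'ca' = ∅
  T[1,2] 'ac' = ∅
  T[0,2] 'cac' = ∅

S ∉ T[0,2] ⇒ NO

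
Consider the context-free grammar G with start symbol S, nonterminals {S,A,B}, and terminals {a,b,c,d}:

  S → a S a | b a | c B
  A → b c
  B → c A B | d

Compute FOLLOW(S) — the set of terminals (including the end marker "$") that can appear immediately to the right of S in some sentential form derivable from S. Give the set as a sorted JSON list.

FIRST sets, iterate to fixpoint:
[1]
  A via A→b c: +{b}
  B via B→c A B: +{c}
  B via B→d: +{d}
  S via S→a S a: +{a}
  S via S→b a: +{b}
  S via S→c B: +{c}
  FIRST[S]={a,b,c}  FIRST[A]={b}  FIRST[B]={c,d}
[2] (stable)
  FIRST[S]={a,b,c}  FIRST[A]={b}  FIRST[B]={c,d}

Compute FOLLOW by fixpoint:
FOLLOW(S) := {$}
pass 1:
  B→c A B: FOLLOW(A) ⊇ FIRST(B) = {c,d}; new: +{c,d}
  S→a S a: FOLLOW(S) ⊇ FIRST(a) = {a}; new: +{a}
  S→c B: FOLLOW(B) ⊇ FOLLOW(S) ⊇ {$,a}; new: +{$,a}
  S: {$,a}  A: {c,d}  B: {$,a}
pass 2: done
  S: {$,a}  A: {c,d}  B: {$,a}

FOLLOW(S) = ["$", "a"]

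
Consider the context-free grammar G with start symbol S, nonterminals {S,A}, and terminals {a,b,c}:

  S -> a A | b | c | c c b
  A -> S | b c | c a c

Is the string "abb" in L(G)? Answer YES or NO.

Convert to CNF:
  S -> T0 A | T2 X5 | b | c
  A -> T0 A | T1 T2 | T2 X3 | T2 X4 | b | c
  T0 -> a
  T1 -> b
  T2 -> c
  X3 -> T0 T2
  X4 -> T2 T1
  X5 -> T2 T1

CYK table (by increasing span):
  [0..0]={T0}  "a"  orig:{}
  [1..1]={A,S,T1}  "b"  orig:{A,S}
  [2..2]={A,S,T1}  "b"  orig:{A,S}
  [0..1]={A,S}  "ab"
  [1..2]=∅  "bb"
  [0..2]=∅  "abb"

S ∉ T[0,2] ⇒ NO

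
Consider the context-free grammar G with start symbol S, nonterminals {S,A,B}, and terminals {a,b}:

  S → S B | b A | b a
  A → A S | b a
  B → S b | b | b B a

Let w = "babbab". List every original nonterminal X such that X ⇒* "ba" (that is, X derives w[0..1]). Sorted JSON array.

CNF form of G:
  S -> S B | T0 A | T0 T1
  A -> A S | T0 T1
  B -> S T0 | T0 X2 | b
  T0 -> b
  T1 -> a
  X2 -> B T1

CYK table (by increasing span), restricted to cells inside w[0..1]:
  [0..0]={B,T0}  "b"  orig:{B}
  [1..1]={T1}  "a"  orig:{}
  [0..1]={A,S,X2}  "ba"  orig:{A,S}

Original NTs in T[0,1] deriving "ba": ["A", "S"]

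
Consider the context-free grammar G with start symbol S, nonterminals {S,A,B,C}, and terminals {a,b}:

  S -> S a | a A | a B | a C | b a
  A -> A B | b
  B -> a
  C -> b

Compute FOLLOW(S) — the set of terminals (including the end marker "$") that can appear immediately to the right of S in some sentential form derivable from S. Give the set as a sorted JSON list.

Compute FIRST by fixpoint:
iter 1:
  A via A→b: +{b}
  B via B→a: +{a}
  C via C→b: +{b}
  S via S→a A: +{a}
  S via S→b a: +{b}
  S: {a,b}  A: {b}  B: {a}  C: {b}
iter 2: — fixpoint
  S: {a,b}  A: {b}  B: {a}  C: {b}

Compute FOLLOW by fixpoint:
FOLLOW(S) := {$}
iter 1:
  A→A B: FOLLOW(A) ⊇ FIRST(B) = {a}; new: +{a}
  A→A B: FOLLOW(B) ⊇ FOLLOW(A) ⊇ {a}; new: +{a}
  S→S a: FOLLOW(S) ⊇ FIRST(a) = {a}; new: +{a}
  S→a A: FOLLOW(A) ⊇ FOLLOW(S) ⊇ {$,a}; new: +{$}
  S→a B: FOLLOW(B) ⊇ FOLLOW(S) ⊇ {$,a}; new: +{$}
  S→a C: FOLLOW(C) ⊇ FOLLOW(S) ⊇ {$,a}; new: +{$,a}
  FOLLOW[S]={$,a}  FOLLOW[A]={$,a}  FOLLOW[B]={$,a}  FOLLOW[C]={$,a}
iter 2: done
  FOLLOW[S]={$,a}  FOLLOW[A]={$,a}  FOLLOW[B]={$,a}  FOLLOW[C]={$,a}

FOLLOW(S) = ["$", "a"]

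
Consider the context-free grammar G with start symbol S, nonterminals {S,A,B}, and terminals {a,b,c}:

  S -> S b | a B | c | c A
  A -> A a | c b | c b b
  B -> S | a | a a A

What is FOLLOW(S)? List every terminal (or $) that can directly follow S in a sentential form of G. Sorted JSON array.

FIRST iteration:
pass 1:
  A via A→c b: +{c}
  B via B→a: +{a}
  S via S→a B: +{a}
  S via S→c: +{c}
  FIRST(S)={a,c}  FIRST(A)={c}  FIRST(B)={a}
pass 2:
  B via B→S: +{c}
  FIRST(S)={a,c}  FIRST(A)={c}  FIRST(B)={a,c}
pass 3: done
  FIRST(S)={a,c}  FIRST(A)={c}  FIRST(B)={a,c}

FOLLOW sets:
initialize: $ ∈ FOLLOW(S)
iter 1:
  A→A a: FOLLOW(A) ⊇ FIRST(a) = {a}; new: +{a}
  S→S b: FOLLOW(S) ⊇ FIRST(b) = {b}; new: +{b}
  S→a B: FOLLOW(B) ⊇ FOLLOW(S) ⊇ {$,b}; new: +{$,b}
  S→c A: FOLLOW(A) ⊇ FOLLOW(S) ⊇ {$,b}; new: +{$,b}
  FOLLOW(S)={$,b}  FOLLOW(A)={$,a,b}  FOLLOW(B)={$,b}
iter 2: done
  FOLLOW(S)={$,b}  FOLLOW(A)={$,a,b}  FOLLOW(B)={$,b}

FOLLOW(S) = ["$", "b"]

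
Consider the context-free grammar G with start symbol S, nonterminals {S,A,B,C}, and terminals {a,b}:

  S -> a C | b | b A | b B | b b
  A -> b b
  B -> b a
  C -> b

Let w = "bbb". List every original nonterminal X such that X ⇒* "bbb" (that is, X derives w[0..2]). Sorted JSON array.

Convert to CNF:
  S -> T0 A | T0 B | T0 T0 | T1 C | b
  A -> T0 T0
  B -> T0 T1
  C -> b
  T0 -> b
  T1 -> a

Fill CYK table bottom-up (cells [i..j] with 0 ≤ i ≤ j ≤ 2 only):
  [0..0]={C,S,T0}  "b"  orig:{C,S}
  [1..1]={C,S,T0}  "b"  orig:{C,S}
  [2..2]={C,S,T0}  "b"  orig:{C,S}
  [0..1]={A,S}  "bb"
  [1..2]={A,S}  "bb"
  [0..2]={S}  "bbb"

Original NTs in T[0,2] deriving "bbb": ["S"]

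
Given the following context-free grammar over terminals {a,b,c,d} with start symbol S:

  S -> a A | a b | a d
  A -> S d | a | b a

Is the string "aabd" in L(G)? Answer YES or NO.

Convert to CNF:
  S -> T2 A | T2 T0 | T2 T1
  A -> S T0 | T1 T2 | a
  T0 -> d
  T1 -> b
  T2 -> a

CYK fill:
  cell(0,0) a: {A,T2}  orig:{A}
  cell(1,1) a: {A,T2}  orig:{A}
  cell(2,2) b: {T1}  orig:{}
  cell(3,3) d: {T0}  orig:{}
  cell(0,1) aa: {S}
  cell(1,2) ab: {S}
  cell(2,3) bd: ∅
  cell(0,2) aab: ∅
  cell(1,3) abd: {A}
  cell(0,3) aabd: {S}

S ∈ T[0,3] ⇒ YES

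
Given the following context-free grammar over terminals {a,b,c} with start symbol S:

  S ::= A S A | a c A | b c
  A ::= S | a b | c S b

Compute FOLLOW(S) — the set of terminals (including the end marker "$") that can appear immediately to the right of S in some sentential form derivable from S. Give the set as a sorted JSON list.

FIRST iteration:
iter 1:
  A via A→a b: +{a}
  A via A→c S b: +{c}
  S via S→A S A: +{a,c}
  S via S→b c: +{b}
  S: {a,b,c}  A: {a,c}
iter 2:
  A via A→S: +{b}
  S: {a,b,c}  A: {a,b,c}
iter 3: (stable)
  S: {a,b,c}  A: {a,b,c}

FOLLOW sets:
initialize: $ ∈ FOLLOW(S)
[1]
  A→c S b: FOLLOW(S) ⊇ FIRST(b) = {b}; new: +{b}
  S→A S A: FOLLOW(A) ⊇ FIRST(S) = {a,b,c}; new: +{a,b,c}
  S→A S A: FOLLOW(S) ⊇ FIRST(A) = {a,b,c}; new: +{a,c}
  S→A S A: FOLLOW(A) ⊇ FOLLOW(S) ⊇ {$,a,b,c}; new: +{$}
  FOLLOW(S)={$,a,b,c}  FOLLOW(A)={$,a,b,c}
[2] done
  FOLLOW(S)={$,a,b,c}  FOLLOW(A)={$,a,b,c}

FOLLOW(S) = ["$", "a", "b", "c"]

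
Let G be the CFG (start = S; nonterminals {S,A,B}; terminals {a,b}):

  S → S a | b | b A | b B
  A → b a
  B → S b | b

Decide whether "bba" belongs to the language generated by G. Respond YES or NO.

Convert to CNF:
  S -> S T1 | T0 A | T0 B | b
  A -> T0 T1
  B -> S T0 | b
  T0 -> b
  T1 -> a

CYK table (by increasing span):
  [0..0]={B,S,T0}  "b"  orig:{B,S}
  [1..1]={B,S,T0}  "b"  orig:{B,S}
  [2..2]={T1}  "a"  orig:{}
  [0..1]={B,S}  "bb"
  [1..2]={A,S}  "ba"
  [0..2]={S}  "bba"

S ∈ T[0,2] ⇒ YES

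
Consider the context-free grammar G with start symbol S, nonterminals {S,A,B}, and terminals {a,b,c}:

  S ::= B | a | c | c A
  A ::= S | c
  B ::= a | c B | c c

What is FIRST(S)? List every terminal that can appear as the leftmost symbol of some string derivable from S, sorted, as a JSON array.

Compute FIRST by fixpoint:
iter 1:
  A via A→c: +{c}
  B via B→a: +{a}
  B via B→c B: +{c}
  S via S→B: +{a,c}
  FIRST(S)={a,c}  FIRST(A)={c}  FIRST(B)={a,c}
iter 2:
  A via A→S: +{a}
  FIRST(S)={a,c}  FIRST(A)={a,c}  FIRST(B)={a,c}
iter 3: done
  FIRST(S)={a,c}  FIRST(A)={a,c}  FIRST(B)={a,c}

FIRST(S) = ["a", "c"]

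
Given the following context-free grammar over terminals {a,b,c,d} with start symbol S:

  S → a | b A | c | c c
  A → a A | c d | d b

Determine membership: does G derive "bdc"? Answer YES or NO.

CNF form of G:
  S -> T1 T1 | T3 A | a | c
  A -> T0 A | T1 T2 | T2 T3
  T0 -> a
  T1 -> c
  T2 -> d
  T3 -> b

CYK table (by increasing span):
  T[0,0] 'b' = {T3}  orig:{}
  T[1,1] 'd' = {T2}  orig:{}
  T[2,2] 'c' = {S,T1}  orig:{S}
  T[0,1] 'bd' = ∅
  T[1,2] 'dc' = ∅
  T[0,2] 'bdc' = ∅

S ∉ T[0,2] ⇒ NO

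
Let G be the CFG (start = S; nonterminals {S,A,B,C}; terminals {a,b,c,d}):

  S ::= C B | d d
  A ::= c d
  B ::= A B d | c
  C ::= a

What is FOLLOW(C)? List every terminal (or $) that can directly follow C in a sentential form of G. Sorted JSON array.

Compute FIRST by fixpoint:
pass 1:
  A via A→c d: +{c}
  B via B→A B d: +{c}
  C via C→a: +{a}
  S via S→C B: +{a}
  S via S→d d: +{d}
  FIRST[S]={a,d}  FIRST[A]={c}  FIRST[B]={c}  FIRST[C]={a}
pass 2: (stable)
  FIRST[S]={a,d}  FIRST[A]={c}  FIRST[B]={c}  FIRST[C]={a}

FOLLOW iteration:
initialize: $ ∈ FOLLOW(S)
iter 1:
  B→A B d: FOLLOW(A) ⊇ FIRST(B) = {c}; new: +{c}
  B→A B d: FOLLOW(B) ⊇ FIRST(d) = {d}; new: +{d}
  S→C B: FOLLOW(C) ⊇ FIRST(B) = {c}; new: +{c}
  S→C B: FOLLOW(B) ⊇ FOLLOW(S) ⊇ {$}; new: +{$}
  FOLLOW(S)={$}  FOLLOW(A)={c}  FOLLOW(B)={$,d}  FOLLOW(C)={c}
iter 2: done
  FOLLOW(S)={$}  FOLLOW(A)={c}  FOLLOW(B)={$,d}  FOLLOW(C)={c}

FOLLOW(C) = ["c"]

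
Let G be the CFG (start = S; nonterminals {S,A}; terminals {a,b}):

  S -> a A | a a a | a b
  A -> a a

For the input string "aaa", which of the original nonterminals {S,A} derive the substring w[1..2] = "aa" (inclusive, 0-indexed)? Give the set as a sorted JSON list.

CNF form of G:
  S -> T0 A | T0 T1 | T0 X2
  A -> T0 T0
  T0 -> a
  T1 -> b
  X2 -> T0 T0

CYK fill — only the sub-triangle for w[1..2]:
  cell(1,1) a: {T0}  orig:{}
  cell(2,2) a: {T0}  orig:{}
  cell(1,2) aa: {A,X2}  orig:{A}

Original NTs in T[1,2] deriving "aa": ["A"]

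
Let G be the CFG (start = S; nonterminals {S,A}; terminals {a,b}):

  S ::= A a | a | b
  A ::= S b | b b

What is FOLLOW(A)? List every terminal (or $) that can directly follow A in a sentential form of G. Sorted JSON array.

FIRST iteration:
[1]
  A via A→b b: +{b}
  S via S→A a: +{b}
  S via S→a: +{a}
  S: {a,b}  A: {b}
[2]
  A via A→S b: +{a}
  S: {a,b}  A: {a,b}
[3] — fixpoint
  S: {a,b}  A: {a,b}

Compute FOLLOW by fixpoint:
FOLLOW(S) := {$}
[1]
  A→S b: FOLLOW(S) ⊇ FIRST(b) = {b}; new: +{b}
  S→A a: FOLLOW(A) ⊇ FIRST(a) = {a}; new: +{a}
  FOLLOW(S)={$,b}  FOLLOW(A)={a}
[2] — fixpoint
  FOLLOW(S)={$,b}  FOLLOW(A)={a}

FOLLOW(A) = ["a"]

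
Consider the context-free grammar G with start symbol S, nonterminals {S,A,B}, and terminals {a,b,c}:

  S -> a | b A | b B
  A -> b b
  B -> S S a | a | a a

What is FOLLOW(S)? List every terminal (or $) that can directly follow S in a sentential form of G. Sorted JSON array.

FIRST iteration:
pass 1:
  A via A→b b: +{b}
  B via B→a: +{a}
  S via S→a: +{a}
  S via S→b A: +{b}
  S: {a,b}  A: {b}  B: {a}
pass 2:
  B via B→S S a: +{b}
  S: {a,b}  A: {b}  B: {a,b}
pass 3: (stable)
  S: {a,b}  A: {b}  B: {a,b}

FOLLOW sets:
initialize: $ ∈ FOLLOW(S)
round 1:
  B→S S a: FOLLOW(S) ⊇ FIRST(S) = {a,b}; new: +{a,b}
  S→b A: FOLLOW(A) ⊇ FOLLOW(S) ⊇ {$,a,b}; new: +{$,a,b}
  S→b B: FOLLOW(B) ⊇ FOLLOW(S) ⊇ {$,a,b}; new: +{$,a,b}
  FOLLOW(S)={$,a,b}  FOLLOW(A)={$,a,b}  FOLLOW(B)={$,a,b}
round 2: done
  FOLLOW(S)={$,a,b}  FOLLOW(A)={$,a,b}  FOLLOW(B)={$,a,b}

FOLLOW(S) = ["$", "a", "b"]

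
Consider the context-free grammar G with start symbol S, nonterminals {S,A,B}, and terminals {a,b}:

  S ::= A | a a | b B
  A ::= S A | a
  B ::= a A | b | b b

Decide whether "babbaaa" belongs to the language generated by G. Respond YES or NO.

Convert to CNF:
  S -> S A | T0 T0 | T1 B | a
  A -> S A | a
  B -> T0 A | T1 T1 | b
  T0 -> a
  T1 -> b

CYK table (by increasing span):
  T[0,0] 'b' = {B,T1}  orig:{B}
  T[1,1] 'a' = {A,S,T0}  orig:{A,S}
  T[2,2] 'b' = {B,T1}  orig:{B}
  T[3,3] 'b' = {B,T1}  orig:{B}
  T[4,4] 'a' = {A,S,T0}  orig:{A,S}
  T[5,5] 'a' = {A,S,T0}  orig:{A,S}
  T[6,6] 'a' = {A,S,T0}  orig:{A,S}
  T[0,1] 'ba' = ∅
  T[1,2] 'ab' = ∅
  T[2,3] 'bb' = {B,S}
  T[3,4] 'ba' = ∅
  T[4,5] 'aa' = {A,B,S}
  T[5,6] 'aa' = {A,B,S}
  T[0,2] 'bab' = ∅
  T[1,3] 'abb' = ∅
  T[2,4] 'bba' = {A,S}
  T[3,5] 'baa' = {S}
  T[4,6] 'aaa' = {A,B,S}
  T[0,3] 'babb' = ∅
  T[1,4] 'abba' = {A,B,S}
  T[2,5] 'bbaa' = {A,S}
  T[3,6] 'baaa' = {A,S}
  T[0,4] 'babba' = {S}
  T[1,5] 'abbaa' = {A,B,S}
  T[2,6] 'bbaaa' = {A,S}
  T[0,5] 'babbaa' = {A,S}
  T[1,6] 'abbaaa' = {A,B,S}
  T[0,6] 'babbaaa' = {A,S}

S ∈ T[0,6] ⇒ YES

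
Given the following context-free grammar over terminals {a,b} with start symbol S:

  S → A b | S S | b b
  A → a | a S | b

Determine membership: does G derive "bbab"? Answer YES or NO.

Convert to CNF:
  S -> A T1 | S S | T1 T1
  A -> T0 S | a | b
  T0 -> a
  T1 -> b

CYK fill:
  T[0,0] 'b' = {A,T1}  orig:{A}
  T[1,1] 'b' = {A,T1}  orig:{A}
  T[2,2] 'a' = {A,T0}  orig:{A}
  T[3,3] 'b' = {A,T1}  orig:{A}
  T[0,1] 'bb' = {S}
  T[1,2] 'ba' = ∅
  T[2,3] 'ab' = {S}
  T[0,2] 'bba' = ∅
  T[1,3] 'bab' = ∅
  T[0,3] 'bbab' = {S}

S ∈ T[0,3] ⇒ YES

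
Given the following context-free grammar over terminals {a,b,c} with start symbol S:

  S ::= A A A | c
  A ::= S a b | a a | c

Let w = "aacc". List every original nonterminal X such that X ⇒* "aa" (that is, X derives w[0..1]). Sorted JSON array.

Convert to CNF:
  S -> A X3 | c
  A -> S X2 | T0 T0 | c
  T0 -> a
  T1 -> b
  X2 -> T0 T1
  X3 -> A A

CYK table (by increasing span) (cells [i..j] with 0 ≤ i ≤ j ≤ 1 only):
  cell(0,0) a: {T0}  orig:{}
  cell(1,1) a: {T0}  orig:{}
  cell(0,1) aa: {A}

Original NTs in T[0,1] deriving "aa": ["A"]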